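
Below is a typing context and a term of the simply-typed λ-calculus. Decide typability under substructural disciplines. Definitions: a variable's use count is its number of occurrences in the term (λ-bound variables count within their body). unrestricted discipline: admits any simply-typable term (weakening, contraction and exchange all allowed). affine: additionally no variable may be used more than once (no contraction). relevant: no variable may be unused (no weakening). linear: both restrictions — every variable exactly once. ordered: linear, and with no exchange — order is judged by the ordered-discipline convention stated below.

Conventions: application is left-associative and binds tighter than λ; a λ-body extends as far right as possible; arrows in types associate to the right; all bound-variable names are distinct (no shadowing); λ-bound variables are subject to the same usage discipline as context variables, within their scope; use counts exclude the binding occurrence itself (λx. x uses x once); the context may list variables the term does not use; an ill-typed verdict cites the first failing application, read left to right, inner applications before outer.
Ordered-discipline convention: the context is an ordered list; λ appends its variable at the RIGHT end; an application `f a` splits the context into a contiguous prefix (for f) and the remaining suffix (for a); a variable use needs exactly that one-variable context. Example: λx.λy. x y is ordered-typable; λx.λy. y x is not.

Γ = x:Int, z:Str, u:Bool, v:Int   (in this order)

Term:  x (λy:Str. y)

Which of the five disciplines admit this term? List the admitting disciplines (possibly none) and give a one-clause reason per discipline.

admitted by: none
use counts: x: 1×; z: 0×; u: 0×; v: 0×; y (bound): 1×
left-to-right use order: x, y
typing: ill-typed: applying a non-function (Int)
ordered ✗ (a type mismatch blocks all five)
linear ✗ (the type mismatch rejects it)
affine ✗ (not simply typable)
relevant ✗ (fails simple typing)
unrestricted ✗ (a type mismatch blocks all five)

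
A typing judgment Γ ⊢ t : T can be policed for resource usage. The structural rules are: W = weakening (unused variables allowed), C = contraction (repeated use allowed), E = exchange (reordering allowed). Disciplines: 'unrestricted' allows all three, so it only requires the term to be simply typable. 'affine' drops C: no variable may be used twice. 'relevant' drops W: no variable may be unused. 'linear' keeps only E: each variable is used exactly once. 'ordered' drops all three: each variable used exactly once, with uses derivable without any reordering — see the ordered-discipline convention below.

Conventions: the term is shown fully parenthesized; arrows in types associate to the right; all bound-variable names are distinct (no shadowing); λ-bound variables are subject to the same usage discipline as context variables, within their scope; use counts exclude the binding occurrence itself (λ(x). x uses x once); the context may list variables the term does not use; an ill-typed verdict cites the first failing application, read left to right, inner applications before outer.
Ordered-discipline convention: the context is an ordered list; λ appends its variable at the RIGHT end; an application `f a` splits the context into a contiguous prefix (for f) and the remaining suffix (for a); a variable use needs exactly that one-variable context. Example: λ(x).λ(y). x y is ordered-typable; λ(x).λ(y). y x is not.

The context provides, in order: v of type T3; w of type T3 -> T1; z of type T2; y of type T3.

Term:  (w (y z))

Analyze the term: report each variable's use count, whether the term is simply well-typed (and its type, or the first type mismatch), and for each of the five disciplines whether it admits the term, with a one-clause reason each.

usage: v ×0; w ×1; z ×1; y ×1
order of uses: w, y, z
typing: ill-typed: applying a non-function (T3)
ordered: ✗, fails simple typing
linear: ✗, a type mismatch blocks all five
affine: ✗, the type mismatch rejects it
relevant: ✗, not simply typable
unrestricted: ✗, fails simple typing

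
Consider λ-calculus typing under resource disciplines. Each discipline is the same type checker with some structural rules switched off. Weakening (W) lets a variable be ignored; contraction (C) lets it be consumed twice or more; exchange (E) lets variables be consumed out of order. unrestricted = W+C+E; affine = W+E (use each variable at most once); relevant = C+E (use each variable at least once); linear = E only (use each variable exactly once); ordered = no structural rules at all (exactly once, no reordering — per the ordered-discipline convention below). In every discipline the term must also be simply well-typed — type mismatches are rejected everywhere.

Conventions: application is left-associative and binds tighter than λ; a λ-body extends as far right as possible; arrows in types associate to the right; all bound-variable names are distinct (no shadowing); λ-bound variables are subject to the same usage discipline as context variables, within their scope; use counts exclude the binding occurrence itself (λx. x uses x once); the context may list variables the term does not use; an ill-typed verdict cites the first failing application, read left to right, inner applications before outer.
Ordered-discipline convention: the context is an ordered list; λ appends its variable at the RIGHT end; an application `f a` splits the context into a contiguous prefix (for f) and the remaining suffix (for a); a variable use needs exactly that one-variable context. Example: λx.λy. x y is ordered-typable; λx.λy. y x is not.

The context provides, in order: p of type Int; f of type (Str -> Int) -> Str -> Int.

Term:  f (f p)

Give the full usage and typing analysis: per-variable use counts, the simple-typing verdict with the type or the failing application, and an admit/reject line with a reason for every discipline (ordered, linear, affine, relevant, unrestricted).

usage: p: 1; f: 2
left-to-right use order: f, f, p
typing: ill-typed: an argument Int mismatches the expected Str -> Int
ordered ✗ (the type mismatch rejects it)
linear ✗ (not simply typable)
affine ✗ (fails simple typing)
relevant ✗ (a type mismatch blocks all five)
unrestricted ✗ (the type mismatch rejects it)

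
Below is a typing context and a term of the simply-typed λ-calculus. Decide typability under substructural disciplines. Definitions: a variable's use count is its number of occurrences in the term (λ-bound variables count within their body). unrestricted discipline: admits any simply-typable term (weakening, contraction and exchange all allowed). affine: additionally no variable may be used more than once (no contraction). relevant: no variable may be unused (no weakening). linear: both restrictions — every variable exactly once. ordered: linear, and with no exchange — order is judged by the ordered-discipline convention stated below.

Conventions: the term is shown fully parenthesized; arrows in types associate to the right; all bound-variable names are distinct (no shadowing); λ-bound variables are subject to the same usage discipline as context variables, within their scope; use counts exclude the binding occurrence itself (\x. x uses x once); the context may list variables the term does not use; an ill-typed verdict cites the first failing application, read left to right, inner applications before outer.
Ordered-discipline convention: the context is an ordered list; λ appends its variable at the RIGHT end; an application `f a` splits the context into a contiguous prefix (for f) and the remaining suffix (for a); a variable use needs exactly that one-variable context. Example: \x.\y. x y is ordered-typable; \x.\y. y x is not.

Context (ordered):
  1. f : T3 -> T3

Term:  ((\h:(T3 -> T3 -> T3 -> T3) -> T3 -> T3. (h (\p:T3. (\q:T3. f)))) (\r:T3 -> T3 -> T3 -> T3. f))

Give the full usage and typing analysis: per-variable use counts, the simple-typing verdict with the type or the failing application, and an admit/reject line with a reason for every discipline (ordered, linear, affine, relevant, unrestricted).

counts: f: 2×; h (bound): 1×; p (bound): 0×; q (bound): 0×; r (bound): 0×
left-to-right use order: h, f, f
typing: well-typed at T3 -> T3
ordered: ✗ — f ×2 used more than once (contraction); unused: p, q, r — weakening required
linear: ✗ — f ×2 used more than once (contraction); unused: p, q, r — weakening required
affine: ✗ — f ×2 used more than once (contraction)
relevant: ✗ — unused: p, q, r — weakening required
unrestricted: ✓ — well-typed at T3 -> T3; no restrictions here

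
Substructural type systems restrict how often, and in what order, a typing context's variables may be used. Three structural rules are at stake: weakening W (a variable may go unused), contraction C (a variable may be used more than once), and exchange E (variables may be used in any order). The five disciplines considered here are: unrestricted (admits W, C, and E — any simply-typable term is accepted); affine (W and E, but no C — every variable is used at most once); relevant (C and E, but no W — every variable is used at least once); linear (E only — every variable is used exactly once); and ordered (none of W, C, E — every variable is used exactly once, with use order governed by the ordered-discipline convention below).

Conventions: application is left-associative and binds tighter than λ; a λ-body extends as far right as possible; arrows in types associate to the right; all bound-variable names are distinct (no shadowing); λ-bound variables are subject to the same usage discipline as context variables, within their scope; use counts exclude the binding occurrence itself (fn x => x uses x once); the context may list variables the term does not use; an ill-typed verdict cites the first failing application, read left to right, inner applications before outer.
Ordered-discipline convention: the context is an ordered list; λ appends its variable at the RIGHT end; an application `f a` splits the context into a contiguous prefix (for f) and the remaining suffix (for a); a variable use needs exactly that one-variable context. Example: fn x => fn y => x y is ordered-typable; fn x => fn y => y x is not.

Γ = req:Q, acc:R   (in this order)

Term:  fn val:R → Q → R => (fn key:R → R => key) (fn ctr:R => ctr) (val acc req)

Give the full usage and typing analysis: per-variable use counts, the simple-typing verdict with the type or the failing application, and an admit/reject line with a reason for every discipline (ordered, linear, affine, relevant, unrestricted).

counts: req: 1, acc: 1, val (bound): 1, key (bound): 1, ctr (bound): 1
uses in reading order: key, ctr, val, acc, req
typing: the term checks, with type (R → Q → R) → R
ordered: ✗ — use order key, ctr, val, acc, req needs exchange
linear: ✓ — each of req, acc, val, key, ctr used exactly once
affine: ✓ — req, acc, val, key, ctr: no repeats, contraction unneeded
relevant: ✓ — at least one use each (req, acc, val, key, ctr)
unrestricted: ✓ — typability at (R → Q → R) → R is all that's needed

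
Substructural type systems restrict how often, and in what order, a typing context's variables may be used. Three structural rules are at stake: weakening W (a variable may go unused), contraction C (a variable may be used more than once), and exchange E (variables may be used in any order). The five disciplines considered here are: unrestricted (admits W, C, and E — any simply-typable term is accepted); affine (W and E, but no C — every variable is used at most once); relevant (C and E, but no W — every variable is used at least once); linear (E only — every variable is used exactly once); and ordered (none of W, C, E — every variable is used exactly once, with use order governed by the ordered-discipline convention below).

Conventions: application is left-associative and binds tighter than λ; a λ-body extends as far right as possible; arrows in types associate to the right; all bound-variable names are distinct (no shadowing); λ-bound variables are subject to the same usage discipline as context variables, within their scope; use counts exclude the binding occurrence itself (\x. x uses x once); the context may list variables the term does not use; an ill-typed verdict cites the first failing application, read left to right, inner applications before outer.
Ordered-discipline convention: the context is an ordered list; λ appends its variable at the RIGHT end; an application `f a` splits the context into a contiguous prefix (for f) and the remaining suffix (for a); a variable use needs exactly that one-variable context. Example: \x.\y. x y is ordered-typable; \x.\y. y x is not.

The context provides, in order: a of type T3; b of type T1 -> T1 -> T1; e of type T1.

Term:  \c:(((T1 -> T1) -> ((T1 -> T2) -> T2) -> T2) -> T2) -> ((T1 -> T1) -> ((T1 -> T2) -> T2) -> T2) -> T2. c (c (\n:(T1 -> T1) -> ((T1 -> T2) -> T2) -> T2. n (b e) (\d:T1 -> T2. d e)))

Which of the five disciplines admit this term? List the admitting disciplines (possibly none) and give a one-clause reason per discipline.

admitted by: unrestricted
use counts: a: 0, b: 1, e: 2, c (λ-bound): 2, n (λ-bound): 1, d (λ-bound): 1
order of uses: c, c, n, b, e, d, e
typing: the term checks, with type ((((T1 -> T1) -> ((T1 -> T2) -> T2) -> T2) -> T2) -> ((T1 -> T1) -> ((T1 -> T2) -> T2) -> T2) -> T2) -> ((T1 -> T1) -> ((T1 -> T2) -> T2) -> T2) -> T2
ordered: ✗ — uses contraction: e ×2, c ×2; needs weakening: a unused
linear: ✗ — uses contraction: e ×2, c ×2; needs weakening: a unused
affine: ✗ — uses contraction: e ×2, c ×2
relevant: ✗ — needs weakening: a unused
unrestricted: ✓ — well-typed at ((((T1 -> T1) -> ((T1 -> T2) -> T2) -> T2) -> T2) -> ((T1 -> T1) -> ((T1 -> T2) -> T2) -> T2) -> T2) -> ((T1 -> T1) -> ((T1 -> T2) -> T2) -> T2) -> T2; no restrictions here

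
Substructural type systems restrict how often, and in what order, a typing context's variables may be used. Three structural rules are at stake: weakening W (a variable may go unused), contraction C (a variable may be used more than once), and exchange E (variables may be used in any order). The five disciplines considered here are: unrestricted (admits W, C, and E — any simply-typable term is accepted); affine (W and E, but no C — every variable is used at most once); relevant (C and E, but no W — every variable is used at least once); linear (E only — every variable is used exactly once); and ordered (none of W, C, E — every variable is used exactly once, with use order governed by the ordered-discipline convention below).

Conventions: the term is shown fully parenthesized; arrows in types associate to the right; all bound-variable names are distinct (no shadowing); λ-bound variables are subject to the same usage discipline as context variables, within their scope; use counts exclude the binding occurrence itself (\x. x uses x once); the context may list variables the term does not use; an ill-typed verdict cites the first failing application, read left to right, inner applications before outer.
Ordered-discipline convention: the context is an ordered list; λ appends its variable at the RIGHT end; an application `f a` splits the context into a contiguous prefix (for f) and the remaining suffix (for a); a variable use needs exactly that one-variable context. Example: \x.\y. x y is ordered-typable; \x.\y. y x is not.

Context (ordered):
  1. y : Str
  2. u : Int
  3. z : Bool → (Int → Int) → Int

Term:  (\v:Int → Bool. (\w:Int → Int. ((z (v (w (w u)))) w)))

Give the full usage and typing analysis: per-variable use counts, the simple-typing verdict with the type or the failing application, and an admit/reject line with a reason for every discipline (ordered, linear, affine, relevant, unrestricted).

use counts: y: 0; u: 1; z: 1; v (bound): 1; w (bound): 3
use order (left to right): z, v, w, w, u, w
typing: well-typed at (Int → Bool) → (Int → Int) → Int
ordered: ✗, uses contraction: w ×3; needs weakening: y unused
linear: ✗, uses contraction: w ×3; needs weakening: y unused
affine: ✗, uses contraction: w ×3
relevant: ✗, needs weakening: y unused
unrestricted: ✓, well-typed at (Int → Bool) → (Int → Int) → Int; no restrictions here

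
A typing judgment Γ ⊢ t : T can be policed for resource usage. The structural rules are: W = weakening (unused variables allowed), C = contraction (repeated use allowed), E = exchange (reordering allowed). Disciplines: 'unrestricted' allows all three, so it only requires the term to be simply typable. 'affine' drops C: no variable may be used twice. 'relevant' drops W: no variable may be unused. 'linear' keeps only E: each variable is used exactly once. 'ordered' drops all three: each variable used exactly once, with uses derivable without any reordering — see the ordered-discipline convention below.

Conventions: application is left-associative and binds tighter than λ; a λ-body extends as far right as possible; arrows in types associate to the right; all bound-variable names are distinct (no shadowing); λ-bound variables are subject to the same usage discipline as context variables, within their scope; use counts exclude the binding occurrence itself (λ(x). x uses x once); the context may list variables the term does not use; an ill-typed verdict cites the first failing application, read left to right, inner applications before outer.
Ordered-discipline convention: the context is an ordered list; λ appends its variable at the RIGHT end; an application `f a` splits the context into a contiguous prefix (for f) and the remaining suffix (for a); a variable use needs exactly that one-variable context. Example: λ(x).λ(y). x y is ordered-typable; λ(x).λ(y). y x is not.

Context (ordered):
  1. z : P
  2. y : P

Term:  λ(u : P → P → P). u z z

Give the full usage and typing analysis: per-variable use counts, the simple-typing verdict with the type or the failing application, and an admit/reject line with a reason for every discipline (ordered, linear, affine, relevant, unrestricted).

variable uses: z: 2, y: 0, u (λ-bound): 1
uses in reading order: u, z, z
typing: well-typed — term : (P → P → P) → P
ordered: ✗ — uses contraction: z ×2; unused: y — weakening required
linear: ✗ — uses contraction: z ×2; unused: y — weakening required
affine: ✗ — uses contraction: z ×2
relevant: ✗ — unused: y — weakening required
unrestricted: ✓ — typability at (P → P → P) → P is all that's needed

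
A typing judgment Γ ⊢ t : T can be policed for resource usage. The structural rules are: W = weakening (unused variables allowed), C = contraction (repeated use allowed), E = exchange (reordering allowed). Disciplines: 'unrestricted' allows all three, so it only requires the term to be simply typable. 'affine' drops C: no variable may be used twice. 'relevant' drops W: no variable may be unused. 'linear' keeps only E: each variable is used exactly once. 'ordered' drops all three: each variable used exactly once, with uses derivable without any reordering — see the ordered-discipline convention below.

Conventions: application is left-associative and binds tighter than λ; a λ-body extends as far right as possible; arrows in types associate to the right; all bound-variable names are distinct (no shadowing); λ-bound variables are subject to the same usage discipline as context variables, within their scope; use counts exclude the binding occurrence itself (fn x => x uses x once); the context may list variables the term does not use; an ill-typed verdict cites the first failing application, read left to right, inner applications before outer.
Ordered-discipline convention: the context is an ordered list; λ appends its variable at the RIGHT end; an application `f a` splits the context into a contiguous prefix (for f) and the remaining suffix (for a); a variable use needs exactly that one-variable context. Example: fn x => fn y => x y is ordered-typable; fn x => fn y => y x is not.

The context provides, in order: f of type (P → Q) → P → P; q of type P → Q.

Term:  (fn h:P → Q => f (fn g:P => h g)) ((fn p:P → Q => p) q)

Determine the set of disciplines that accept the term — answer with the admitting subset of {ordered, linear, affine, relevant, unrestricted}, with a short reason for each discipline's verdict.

admitting disciplines: ordered, linear, affine, relevant, unrestricted
usage: f ×1, q ×1, h (bound) ×1, g (bound) ×1, p (bound) ×1
uses in reading order: f, h, g, p, q
typing: the term checks, with type P → P
ordered: ✓, one use each (f, q, h, g, p); ordered split holds
linear: ✓, single use per variable (f, q, h, g, p)
affine: ✓, at most one use each (f, q, h, g, p)
relevant: ✓, every one of f, q, h, g, p appears
unrestricted: ✓, simply typable at P → P; W, C, E all held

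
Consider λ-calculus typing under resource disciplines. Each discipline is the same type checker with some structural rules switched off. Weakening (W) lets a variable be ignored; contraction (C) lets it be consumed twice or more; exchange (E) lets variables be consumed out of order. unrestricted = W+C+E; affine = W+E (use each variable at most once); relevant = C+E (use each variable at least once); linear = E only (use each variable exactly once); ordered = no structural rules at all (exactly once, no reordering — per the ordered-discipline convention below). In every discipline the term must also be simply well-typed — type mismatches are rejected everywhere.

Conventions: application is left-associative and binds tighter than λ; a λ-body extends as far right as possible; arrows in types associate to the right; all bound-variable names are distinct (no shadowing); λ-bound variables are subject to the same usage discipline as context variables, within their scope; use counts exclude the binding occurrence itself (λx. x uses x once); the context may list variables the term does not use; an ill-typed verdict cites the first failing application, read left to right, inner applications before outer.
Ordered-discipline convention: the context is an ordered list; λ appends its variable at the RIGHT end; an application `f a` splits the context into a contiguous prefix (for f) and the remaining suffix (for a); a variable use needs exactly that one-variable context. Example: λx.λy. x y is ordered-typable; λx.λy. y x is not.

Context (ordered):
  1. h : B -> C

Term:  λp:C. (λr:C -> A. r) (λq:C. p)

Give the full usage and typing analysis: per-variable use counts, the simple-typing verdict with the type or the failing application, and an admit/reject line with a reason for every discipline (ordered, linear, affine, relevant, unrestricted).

usage: h: 0; p (bound): 1; r (bound): 1; q (bound): 0
uses in reading order: r, p
typing: ill-typed: a function awaiting C -> A gets C -> C
ordered: ✗ — a type mismatch blocks all five
linear: ✗ — the type mismatch rejects it
affine: ✗ — not simply typable
relevant: ✗ — fails simple typing
unrestricted: ✗ — a type mismatch blocks all five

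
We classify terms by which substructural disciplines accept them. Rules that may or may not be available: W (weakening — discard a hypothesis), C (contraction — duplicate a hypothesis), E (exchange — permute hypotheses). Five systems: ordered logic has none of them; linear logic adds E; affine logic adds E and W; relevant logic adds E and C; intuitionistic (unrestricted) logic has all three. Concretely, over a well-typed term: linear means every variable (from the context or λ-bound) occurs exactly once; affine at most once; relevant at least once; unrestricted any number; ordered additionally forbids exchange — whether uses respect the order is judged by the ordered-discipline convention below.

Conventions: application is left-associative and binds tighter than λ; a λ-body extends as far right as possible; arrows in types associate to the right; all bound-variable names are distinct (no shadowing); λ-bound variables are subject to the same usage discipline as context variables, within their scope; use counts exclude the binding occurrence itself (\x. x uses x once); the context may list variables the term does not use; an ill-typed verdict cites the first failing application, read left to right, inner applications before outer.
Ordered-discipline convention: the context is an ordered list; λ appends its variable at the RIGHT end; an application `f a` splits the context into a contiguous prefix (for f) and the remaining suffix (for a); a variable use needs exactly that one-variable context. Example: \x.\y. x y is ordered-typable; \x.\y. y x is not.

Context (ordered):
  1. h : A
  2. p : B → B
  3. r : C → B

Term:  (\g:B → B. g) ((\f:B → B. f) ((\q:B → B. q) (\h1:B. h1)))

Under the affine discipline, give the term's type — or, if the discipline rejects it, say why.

term : B → B
usage: h ×0, p ×0, r ×0, g [bound] ×1, f [bound] ×1, q [bound] ×1, h1 [bound] ×1
left-to-right use order: g, f, q, h1
typing: well-typed — term : B → B
summary: ordered ✗ · linear ✗ · affine ✓ · relevant ✗ · unrestricted ✓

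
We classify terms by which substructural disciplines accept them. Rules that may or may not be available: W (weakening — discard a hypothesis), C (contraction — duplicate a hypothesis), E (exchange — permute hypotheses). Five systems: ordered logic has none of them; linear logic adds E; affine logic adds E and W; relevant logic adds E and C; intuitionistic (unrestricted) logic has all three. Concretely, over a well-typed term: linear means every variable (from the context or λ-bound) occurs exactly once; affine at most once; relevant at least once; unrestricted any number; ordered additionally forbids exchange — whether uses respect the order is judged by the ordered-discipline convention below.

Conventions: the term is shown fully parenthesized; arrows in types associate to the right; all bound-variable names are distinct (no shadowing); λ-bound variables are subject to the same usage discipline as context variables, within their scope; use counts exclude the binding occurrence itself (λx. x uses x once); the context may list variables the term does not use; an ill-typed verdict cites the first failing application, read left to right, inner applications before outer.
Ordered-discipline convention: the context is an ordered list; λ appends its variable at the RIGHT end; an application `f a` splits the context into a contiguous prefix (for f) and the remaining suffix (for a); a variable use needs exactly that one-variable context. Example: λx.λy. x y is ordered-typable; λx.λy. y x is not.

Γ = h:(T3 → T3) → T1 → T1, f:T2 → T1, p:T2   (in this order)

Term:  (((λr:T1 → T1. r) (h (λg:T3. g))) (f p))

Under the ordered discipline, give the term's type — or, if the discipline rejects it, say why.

term : T1
use counts: h ×1; f ×1; p ×1; r (bound) ×1; g (bound) ×1
order of uses: r, h, g, f, p
typing: ✓ — T1
all disciplines: ordered ✓ | linear ✓ | affine ✓ | relevant ✓ | unrestricted ✓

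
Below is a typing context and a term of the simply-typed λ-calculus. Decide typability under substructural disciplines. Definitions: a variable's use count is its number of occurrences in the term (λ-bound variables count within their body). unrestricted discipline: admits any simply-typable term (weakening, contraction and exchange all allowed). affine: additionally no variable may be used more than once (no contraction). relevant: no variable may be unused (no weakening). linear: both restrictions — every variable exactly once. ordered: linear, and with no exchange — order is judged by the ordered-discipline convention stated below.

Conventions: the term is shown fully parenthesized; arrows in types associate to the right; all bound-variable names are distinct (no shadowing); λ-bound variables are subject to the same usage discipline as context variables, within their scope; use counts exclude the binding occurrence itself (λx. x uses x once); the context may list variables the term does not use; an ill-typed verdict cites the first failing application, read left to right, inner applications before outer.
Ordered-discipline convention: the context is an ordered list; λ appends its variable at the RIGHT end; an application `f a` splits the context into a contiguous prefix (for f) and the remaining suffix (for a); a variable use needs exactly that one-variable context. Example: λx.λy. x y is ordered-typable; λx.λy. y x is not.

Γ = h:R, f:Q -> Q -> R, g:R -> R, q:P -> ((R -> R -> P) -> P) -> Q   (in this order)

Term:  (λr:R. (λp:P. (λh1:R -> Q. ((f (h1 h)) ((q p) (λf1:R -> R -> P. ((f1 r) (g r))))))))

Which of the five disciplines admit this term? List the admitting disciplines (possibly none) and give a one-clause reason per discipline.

admitted by: relevant, unrestricted
counts: h=1, f=1, g=1, q=1, r (λ-bound)=2, p (λ-bound)=1, h1 (λ-bound)=1, f1 (λ-bound)=1
use order (left to right): f, h1, h, q, p, f1, r, g, r
typing: well-typed at R -> P -> (R -> Q) -> R
ordered ✗ (repeated use of r ×2)
linear ✗ (repeated use of r ×2)
affine ✗ (repeated use of r ×2)
relevant ✓ (h, f, g, q, r, p, h1, f1: all used, weakening unneeded)
unrestricted ✓ (well-typed at R -> P -> (R -> Q) -> R; no restrictions here)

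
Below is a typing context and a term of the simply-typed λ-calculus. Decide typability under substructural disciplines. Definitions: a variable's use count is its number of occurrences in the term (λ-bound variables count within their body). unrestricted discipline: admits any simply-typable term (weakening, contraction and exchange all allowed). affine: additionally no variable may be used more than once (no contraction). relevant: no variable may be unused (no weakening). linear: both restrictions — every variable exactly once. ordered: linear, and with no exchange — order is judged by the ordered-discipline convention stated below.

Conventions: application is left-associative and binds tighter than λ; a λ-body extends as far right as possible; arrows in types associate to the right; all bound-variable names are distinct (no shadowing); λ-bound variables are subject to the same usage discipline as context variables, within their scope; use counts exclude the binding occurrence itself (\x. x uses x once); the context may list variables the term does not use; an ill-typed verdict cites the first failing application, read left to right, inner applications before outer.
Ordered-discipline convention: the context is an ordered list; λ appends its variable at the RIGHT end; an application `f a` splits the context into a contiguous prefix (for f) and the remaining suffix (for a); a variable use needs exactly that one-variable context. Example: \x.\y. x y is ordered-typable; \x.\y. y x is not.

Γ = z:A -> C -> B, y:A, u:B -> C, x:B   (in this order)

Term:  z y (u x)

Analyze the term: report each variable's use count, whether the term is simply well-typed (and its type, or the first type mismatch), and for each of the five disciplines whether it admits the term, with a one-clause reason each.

counts: z: 1, y: 1, u: 1, x: 1
uses in reading order: z, y, u, x
typing: well-typed at B
ordered ✓ (z, y, u, x once each; derivable with no W/C/E)
linear ✓ (each of z, y, u, x used exactly once)
affine ✓ (z, y, u, x: no repeats, contraction unneeded)
relevant ✓ (none of z, y, u, x goes unused)
unrestricted ✓ (type-checks (B) and nothing is barred)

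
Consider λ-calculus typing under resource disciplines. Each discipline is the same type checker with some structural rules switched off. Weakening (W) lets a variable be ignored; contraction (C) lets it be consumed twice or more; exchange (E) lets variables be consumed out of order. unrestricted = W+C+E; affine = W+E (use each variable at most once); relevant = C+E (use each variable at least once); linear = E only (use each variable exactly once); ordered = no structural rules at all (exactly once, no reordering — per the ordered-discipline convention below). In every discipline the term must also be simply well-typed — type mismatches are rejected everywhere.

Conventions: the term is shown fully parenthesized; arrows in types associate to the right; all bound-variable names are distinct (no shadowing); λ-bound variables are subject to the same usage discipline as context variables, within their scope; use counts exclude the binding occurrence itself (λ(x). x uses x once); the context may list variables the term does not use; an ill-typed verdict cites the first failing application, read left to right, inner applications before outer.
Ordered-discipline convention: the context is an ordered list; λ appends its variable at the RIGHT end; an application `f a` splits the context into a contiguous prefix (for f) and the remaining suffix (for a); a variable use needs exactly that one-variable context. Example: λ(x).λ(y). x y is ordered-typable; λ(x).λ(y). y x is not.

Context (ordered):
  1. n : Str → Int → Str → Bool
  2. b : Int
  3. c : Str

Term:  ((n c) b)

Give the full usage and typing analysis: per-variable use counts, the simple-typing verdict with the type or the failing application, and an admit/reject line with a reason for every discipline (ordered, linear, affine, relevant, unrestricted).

use counts: n ×1; b ×1; c ×1
order of uses: n, c, b
typing: ✓ — Str → Bool
ordered ✗ (no contiguous prefix/suffix split fits n, c, b)
linear ✓ (single use per variable (n, b, c))
affine ✓ (none of n, b, c used more than once)
relevant ✓ (none of n, b, c goes unused)
unrestricted ✓ (simply typable at Str → Bool; W, C, E all held)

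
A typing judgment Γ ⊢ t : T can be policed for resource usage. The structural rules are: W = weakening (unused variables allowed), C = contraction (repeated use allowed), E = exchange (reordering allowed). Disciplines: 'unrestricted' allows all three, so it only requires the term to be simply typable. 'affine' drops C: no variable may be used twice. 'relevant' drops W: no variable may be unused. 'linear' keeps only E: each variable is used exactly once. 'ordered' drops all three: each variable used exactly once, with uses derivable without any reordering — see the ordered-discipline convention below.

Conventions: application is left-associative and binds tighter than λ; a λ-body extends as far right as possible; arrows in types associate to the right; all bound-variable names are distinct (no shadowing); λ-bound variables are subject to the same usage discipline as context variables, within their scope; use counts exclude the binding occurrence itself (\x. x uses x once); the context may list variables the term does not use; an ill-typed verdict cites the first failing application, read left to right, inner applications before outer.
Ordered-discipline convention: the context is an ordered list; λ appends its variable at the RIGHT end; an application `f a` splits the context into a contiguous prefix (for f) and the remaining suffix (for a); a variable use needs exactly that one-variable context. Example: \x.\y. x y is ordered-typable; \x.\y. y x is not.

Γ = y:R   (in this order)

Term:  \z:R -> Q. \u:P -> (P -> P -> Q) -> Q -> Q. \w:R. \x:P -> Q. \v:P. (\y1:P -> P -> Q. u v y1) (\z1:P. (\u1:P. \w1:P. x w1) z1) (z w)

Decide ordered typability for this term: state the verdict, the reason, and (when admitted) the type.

no — y, u1 left unused
variable uses: y: 0×, z (bound): 1×, u (bound): 1×, w (bound): 1×, x (bound): 1×, v (bound): 1×, y1 (bound): 1×, z1 (bound): 1×, u1 (bound): 0×, w1 (bound): 1×
use order (left to right): u, v, y1, x, w1, z1, z, w
typing: well-typed at (R -> Q) -> (P -> (P -> P -> Q) -> Q -> Q) -> R -> (P -> Q) -> P -> Q
summary: ordered ✗ | linear ✗ | affine ✓ | relevant ✗ | unrestricted ✓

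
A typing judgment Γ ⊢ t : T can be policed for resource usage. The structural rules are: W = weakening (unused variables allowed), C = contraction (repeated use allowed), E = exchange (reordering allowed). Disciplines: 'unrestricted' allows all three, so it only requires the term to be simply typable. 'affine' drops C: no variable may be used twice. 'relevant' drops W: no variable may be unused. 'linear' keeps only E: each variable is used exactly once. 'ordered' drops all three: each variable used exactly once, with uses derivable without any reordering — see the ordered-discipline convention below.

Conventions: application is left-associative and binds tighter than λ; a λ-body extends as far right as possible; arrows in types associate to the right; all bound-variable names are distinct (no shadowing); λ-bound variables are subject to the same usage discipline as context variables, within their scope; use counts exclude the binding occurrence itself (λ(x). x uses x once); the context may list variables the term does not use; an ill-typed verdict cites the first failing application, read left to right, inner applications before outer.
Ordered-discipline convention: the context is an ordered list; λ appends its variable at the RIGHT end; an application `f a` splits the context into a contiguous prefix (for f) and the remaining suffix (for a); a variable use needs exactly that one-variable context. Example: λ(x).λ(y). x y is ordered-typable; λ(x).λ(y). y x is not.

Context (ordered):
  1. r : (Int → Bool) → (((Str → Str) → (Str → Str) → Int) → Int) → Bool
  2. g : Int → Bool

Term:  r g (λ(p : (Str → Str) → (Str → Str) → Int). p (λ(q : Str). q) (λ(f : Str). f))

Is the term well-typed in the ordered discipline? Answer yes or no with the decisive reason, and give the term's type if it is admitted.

yes — single-use (r, g, p, q, f), ordered derivation ok; term : Bool
use counts: r: 1×; g: 1×; p (bound): 1×; q (bound): 1×; f (bound): 1×
use order (left to right): r, g, p, q, f
typing: the term checks, with type Bool
per-discipline verdicts: ordered ✓; linear ✓; affine ✓; relevant ✓; unrestricted ✓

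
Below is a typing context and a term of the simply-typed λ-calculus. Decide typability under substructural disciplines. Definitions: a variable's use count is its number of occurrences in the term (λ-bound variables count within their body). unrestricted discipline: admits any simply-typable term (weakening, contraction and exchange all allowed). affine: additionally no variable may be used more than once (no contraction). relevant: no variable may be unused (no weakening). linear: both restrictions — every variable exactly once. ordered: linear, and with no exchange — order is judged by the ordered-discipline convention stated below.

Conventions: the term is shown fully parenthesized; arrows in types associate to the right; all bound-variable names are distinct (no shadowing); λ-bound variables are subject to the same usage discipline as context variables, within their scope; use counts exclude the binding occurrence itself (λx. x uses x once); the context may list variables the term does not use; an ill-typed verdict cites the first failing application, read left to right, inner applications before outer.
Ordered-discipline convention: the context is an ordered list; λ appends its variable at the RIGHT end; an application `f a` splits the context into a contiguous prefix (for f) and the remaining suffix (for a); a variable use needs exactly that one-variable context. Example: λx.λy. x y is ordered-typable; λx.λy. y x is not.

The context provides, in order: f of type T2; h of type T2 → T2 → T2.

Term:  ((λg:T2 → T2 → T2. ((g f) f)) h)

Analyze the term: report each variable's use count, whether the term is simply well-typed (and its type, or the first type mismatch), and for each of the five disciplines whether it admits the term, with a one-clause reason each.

counts: f: 2×, h: 1×, g (bound): 1×
use order (left to right): g, f, f, h
typing: the term checks, with type T2
ordered ✗ (f ×2 used more than once (contraction))
linear ✗ (f ×2 used more than once (contraction))
affine ✗ (f ×2 used more than once (contraction))
relevant ✓ (none of f, h, g goes unused)
unrestricted ✓ (simply typable at T2; W, C, E all held)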